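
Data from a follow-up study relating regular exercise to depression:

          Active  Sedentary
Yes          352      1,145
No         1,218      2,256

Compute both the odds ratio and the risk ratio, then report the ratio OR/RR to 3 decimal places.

Reading the table with exposure as columns: a = 352 (Active, case), b = 1218 (Active, non-case), c = 1145 (Sedentary, case), d = 2256.
OR = (352·2256)/(1218·1145) = 794112/1394610 = 0.56942
Risk in exposed = 352/1570 = 0.22420; risk in unexposed = 1145/3401 = 0.33667; RR = 0.66595
OR/RR = 0.56942 / 0.66595 = 0.85504
The outcome is not rare, so the OR lies further from 1 than the RR.

0.855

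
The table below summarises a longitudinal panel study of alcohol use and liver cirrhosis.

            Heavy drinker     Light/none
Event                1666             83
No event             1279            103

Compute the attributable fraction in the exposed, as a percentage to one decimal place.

Reading the table with exposure as columns: a = 1666 (Heavy drinker, case), b = 1279 (Heavy drinker, non-case), c = 83 (Light/none, case), d = 103.
Risk in exposed = 1666/2945 = 0.56570; risk in unexposed = 83/186 = 0.44624.
RR = 0.56570/0.44624 = 1.26772
AR% = (RR − 1)/RR × 100 = (1.26772 − 1)/1.26772 × 100 = 21.1184%

21.1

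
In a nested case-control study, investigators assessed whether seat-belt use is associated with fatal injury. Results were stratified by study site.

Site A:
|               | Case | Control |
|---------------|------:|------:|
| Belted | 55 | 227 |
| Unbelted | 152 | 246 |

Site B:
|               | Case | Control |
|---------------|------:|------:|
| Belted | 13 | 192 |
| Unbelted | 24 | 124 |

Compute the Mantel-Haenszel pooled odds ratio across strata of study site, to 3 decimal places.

0.383

OR_MH = Σ(aᵢdᵢ/nᵢ) / Σ(bᵢcᵢ/nᵢ), where nᵢ is the stratum total.
Stratum 1 (Site A): n = 680; a·d/n = 55·246/680 = 19.8971; b·c/n = 227·152/680 = 50.7412
Stratum 2 (Site B): n = 353; a·d/n = 13·124/353 = 4.5666; b·c/n = 192·24/353 = 13.0538
OR_MH = (19.8971 + 4.5666) / (50.7412 + 13.0538) = 24.4636 / 63.7950 = 0.38347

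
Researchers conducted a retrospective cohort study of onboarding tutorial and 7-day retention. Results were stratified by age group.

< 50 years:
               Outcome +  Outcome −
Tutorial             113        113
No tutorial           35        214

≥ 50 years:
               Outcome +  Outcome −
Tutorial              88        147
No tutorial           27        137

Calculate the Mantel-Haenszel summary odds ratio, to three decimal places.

OR_MH = Σ(aᵢdᵢ/nᵢ) / Σ(bᵢcᵢ/nᵢ), where nᵢ is the stratum total.
Stratum 1 (< 50 years): n = 475; a·d/n = 113·214/475 = 50.9095; b·c/n = 113·35/475 = 8.3263
Stratum 2 (≥ 50 years): n = 399; a·d/n = 88·137/399 = 30.2155; b·c/n = 147·27/399 = 9.9474
OR_MH = (50.9095 + 30.2155) / (8.3263 + 9.9474) = 81.1250 / 18.2737 = 4.43944

4.439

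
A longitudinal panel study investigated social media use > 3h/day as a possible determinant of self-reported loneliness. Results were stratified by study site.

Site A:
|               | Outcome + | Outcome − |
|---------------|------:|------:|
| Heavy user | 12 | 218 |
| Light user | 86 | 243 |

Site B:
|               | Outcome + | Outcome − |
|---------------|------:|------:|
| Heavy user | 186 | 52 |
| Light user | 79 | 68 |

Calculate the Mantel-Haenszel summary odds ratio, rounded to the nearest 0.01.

0.86

OR_MH = Σ(aᵢdᵢ/nᵢ) / Σ(bᵢcᵢ/nᵢ), where nᵢ is the stratum total.
Stratum 1 (Site A): n = 559; a·d/n = 12·243/559 = 5.2165; b·c/n = 218·86/559 = 33.5385
Stratum 2 (Site B): n = 385; a·d/n = 186·68/385 = 32.8519; b·c/n = 52·79/385 = 10.6701
OR_MH = (5.2165 + 32.8519) / (33.5385 + 10.6701) = 38.0684 / 44.2086 = 0.86111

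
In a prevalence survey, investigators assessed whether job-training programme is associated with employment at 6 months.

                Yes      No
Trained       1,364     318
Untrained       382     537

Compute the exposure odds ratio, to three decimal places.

Cells: a = 1364, b = 318, c = 382, d = 537.
OR = (a·d)/(b·c) = (1364 × 537) / (318 × 382) = 732468 / 121476 = 6.02973
The odds of employment at 6 months are about 6.03 times as high in the trained group.

6.030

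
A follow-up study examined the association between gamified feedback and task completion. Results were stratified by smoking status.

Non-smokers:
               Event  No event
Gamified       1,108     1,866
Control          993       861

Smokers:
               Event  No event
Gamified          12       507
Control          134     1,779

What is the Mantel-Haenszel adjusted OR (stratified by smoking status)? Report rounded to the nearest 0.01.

OR_MH = Σ(aᵢdᵢ/nᵢ) / Σ(bᵢcᵢ/nᵢ), where nᵢ is the stratum total.
Stratum 1 (Non-smokers): n = 4828; a·d/n = 1108·861/4828 = 197.5949; b·c/n = 1866·993/4828 = 383.7900
Stratum 2 (Smokers): n = 2432; a·d/n = 12·1779/2432 = 8.7780; b·c/n = 507·134/2432 = 27.9350
OR_MH = (197.5949 + 8.7780) / (383.7900 + 27.9350) = 206.3728 / 411.7250 = 0.50124

0.50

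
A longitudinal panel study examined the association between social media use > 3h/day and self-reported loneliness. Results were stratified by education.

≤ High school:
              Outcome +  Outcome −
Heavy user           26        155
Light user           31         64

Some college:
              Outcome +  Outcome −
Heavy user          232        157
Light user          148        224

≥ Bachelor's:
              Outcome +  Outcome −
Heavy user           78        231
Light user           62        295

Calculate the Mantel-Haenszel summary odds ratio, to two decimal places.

OR_MH = Σ(aᵢdᵢ/nᵢ) / Σ(bᵢcᵢ/nᵢ), where nᵢ is the stratum total.
Stratum 1 (≤ High school): n = 276; a·d/n = 26·64/276 = 6.0290; b·c/n = 155·31/276 = 17.4094
Stratum 2 (Some college): n = 761; a·d/n = 232·224/761 = 68.2891; b·c/n = 157·148/761 = 30.5335
Stratum 3 (≥ Bachelor's): n = 666; a·d/n = 78·295/666 = 34.5495; b·c/n = 231·62/666 = 21.5045
OR_MH = (6.0290 + 68.2891 + 34.5495) / (17.4094 + 30.5335 + 21.5045) = 108.8676 / 69.4474 = 1.56763

1.57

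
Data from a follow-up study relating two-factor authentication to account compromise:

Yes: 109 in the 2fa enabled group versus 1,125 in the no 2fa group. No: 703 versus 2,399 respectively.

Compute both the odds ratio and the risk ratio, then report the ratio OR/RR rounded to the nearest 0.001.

0.786

From the description: a = 109, b = 703, c = 1125, d = 2399.
OR = (109·2399)/(703·1125) = 261491/790875 = 0.33064
Risk in exposed = 109/812 = 0.13424; risk in unexposed = 1125/3524 = 0.31924; RR = 0.42049
OR/RR = 0.33064 / 0.42049 = 0.78631
The outcome is not rare, so the OR lies further from 1 than the RR.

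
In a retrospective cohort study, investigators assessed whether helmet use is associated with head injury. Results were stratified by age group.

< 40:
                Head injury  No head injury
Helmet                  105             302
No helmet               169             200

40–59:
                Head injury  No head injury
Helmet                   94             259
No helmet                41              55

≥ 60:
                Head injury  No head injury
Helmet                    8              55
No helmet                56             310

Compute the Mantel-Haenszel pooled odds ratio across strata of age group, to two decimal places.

OR_MH = Σ(aᵢdᵢ/nᵢ) / Σ(bᵢcᵢ/nᵢ), where nᵢ is the stratum total.
Stratum 1 (< 40): n = 776; a·d/n = 105·200/776 = 27.0619; b·c/n = 302·169/776 = 65.7706
Stratum 2 (40–59): n = 449; a·d/n = 94·55/449 = 11.5145; b·c/n = 259·41/449 = 23.6503
Stratum 3 (≥ 60): n = 429; a·d/n = 8·310/429 = 5.7809; b·c/n = 55·56/429 = 7.1795
OR_MH = (27.0619 + 11.5145 + 5.7809) / (65.7706 + 23.6503 + 7.1795) = 44.3572 / 96.6004 = 0.45918

0.46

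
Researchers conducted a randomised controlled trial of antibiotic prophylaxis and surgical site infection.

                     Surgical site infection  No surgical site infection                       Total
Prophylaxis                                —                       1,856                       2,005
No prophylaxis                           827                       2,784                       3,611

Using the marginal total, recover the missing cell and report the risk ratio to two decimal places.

0.32

The missing cell is in the exposed row: 2005 − 1856 = 149.
So a = 149, b = 1856, c = 827, d = 2784.
RR = [a/(a+b)] / [c/(c+d)] = (149/2005) / (827/3611) = 0.07431/0.22902 = 0.32448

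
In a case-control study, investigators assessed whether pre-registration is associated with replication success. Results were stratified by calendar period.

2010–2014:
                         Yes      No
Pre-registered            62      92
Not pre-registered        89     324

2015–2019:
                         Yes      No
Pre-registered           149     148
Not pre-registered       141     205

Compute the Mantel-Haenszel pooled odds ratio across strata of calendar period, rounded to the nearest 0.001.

1.768

OR_MH = Σ(aᵢdᵢ/nᵢ) / Σ(bᵢcᵢ/nᵢ), where nᵢ is the stratum total.
Stratum 1 (2010–2014): n = 567; a·d/n = 62·324/567 = 35.4286; b·c/n = 92·89/567 = 14.4409
Stratum 2 (2015–2019): n = 643; a·d/n = 149·205/643 = 47.5039; b·c/n = 148·141/643 = 32.4541
OR_MH = (35.4286 + 47.5039) / (14.4409 + 32.4541) = 82.9325 / 46.8950 = 1.76847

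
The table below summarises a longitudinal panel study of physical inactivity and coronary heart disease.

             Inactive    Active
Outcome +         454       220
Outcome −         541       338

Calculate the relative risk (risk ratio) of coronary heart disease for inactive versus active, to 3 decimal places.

Reading the table with exposure as columns: a = 454 (Inactive, case), b = 541 (Inactive, non-case), c = 220 (Active, case), d = 338.
Risk in exposed = 454/995 = 0.45628; risk in unexposed = 220/558 = 0.39427.
RR = 0.45628 / 0.39427 = 1.15730
The risk among the exposed is 1.16 times that among the unexposed.

1.157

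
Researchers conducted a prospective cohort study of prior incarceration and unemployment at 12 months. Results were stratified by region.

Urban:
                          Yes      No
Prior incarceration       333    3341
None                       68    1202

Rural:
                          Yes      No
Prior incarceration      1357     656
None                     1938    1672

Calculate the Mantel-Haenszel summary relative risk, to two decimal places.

RR_MH = Σ(aᵢ·n₀ᵢ/nᵢ) / Σ(cᵢ·n₁ᵢ/nᵢ), with n₁ᵢ = aᵢ+bᵢ (exposed), n₀ᵢ = cᵢ+dᵢ (unexposed), nᵢ = n₁ᵢ+n₀ᵢ.
Stratum 1 (Urban): n₁ = 3674, n₀ = 1270, n = 4944; a·n₀/n = 333·1270/4944 = 85.5400; c·n₁/n = 68·3674/4944 = 50.5324
Stratum 2 (Rural): n₁ = 2013, n₀ = 3610, n = 5623; a·n₀/n = 1357·3610/5623 = 871.2022; c·n₁/n = 1938·2013/5623 = 693.7923
RR_MH = (85.5400 + 871.2022) / (50.5324 + 693.7923) = 956.7423 / 744.3246 = 1.28538

1.29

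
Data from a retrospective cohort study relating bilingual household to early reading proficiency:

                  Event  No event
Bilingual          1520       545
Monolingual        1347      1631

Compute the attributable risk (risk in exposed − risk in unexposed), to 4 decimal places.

0.2838

Cells: a = 1520, b = 545, c = 1347, d = 1631.
Risk in exposed = 1520/2065 = 0.736077; risk in unexposed = 1347/2978 = 0.452317.
Risk difference = 0.736077 − 0.452317 = 0.283760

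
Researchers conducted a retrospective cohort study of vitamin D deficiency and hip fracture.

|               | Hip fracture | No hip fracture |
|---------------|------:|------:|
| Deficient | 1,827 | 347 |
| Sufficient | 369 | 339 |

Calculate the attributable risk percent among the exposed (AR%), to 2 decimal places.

37.98

Cells: a = 1827, b = 347, c = 369, d = 339.
Risk in exposed = 1827/2174 = 0.84039; risk in unexposed = 369/708 = 0.52119.
RR = 0.84039/0.52119 = 1.61245
AR% = (RR − 1)/RR × 100 = (1.61245 − 1)/1.61245 × 100 = 37.9825%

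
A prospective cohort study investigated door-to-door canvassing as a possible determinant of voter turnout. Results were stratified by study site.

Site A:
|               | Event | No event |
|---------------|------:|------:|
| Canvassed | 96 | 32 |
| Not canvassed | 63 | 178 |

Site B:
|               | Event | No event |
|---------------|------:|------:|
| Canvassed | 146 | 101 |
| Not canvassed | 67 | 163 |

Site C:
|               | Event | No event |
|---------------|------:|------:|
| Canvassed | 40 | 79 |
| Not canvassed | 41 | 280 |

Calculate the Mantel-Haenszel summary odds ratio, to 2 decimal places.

4.50

OR_MH = Σ(aᵢdᵢ/nᵢ) / Σ(bᵢcᵢ/nᵢ), where nᵢ is the stratum total.
Stratum 1 (Site A): n = 369; a·d/n = 96·178/369 = 46.3089; b·c/n = 32·63/369 = 5.4634
Stratum 2 (Site B): n = 477; a·d/n = 146·163/477 = 49.8910; b·c/n = 101·67/477 = 14.1866
Stratum 3 (Site C): n = 440; a·d/n = 40·280/440 = 25.4545; b·c/n = 79·41/440 = 7.3614
OR_MH = (46.3089 + 49.8910 + 25.4545) / (5.4634 + 14.1866 + 7.3614) = 121.6545 / 27.0114 = 4.50383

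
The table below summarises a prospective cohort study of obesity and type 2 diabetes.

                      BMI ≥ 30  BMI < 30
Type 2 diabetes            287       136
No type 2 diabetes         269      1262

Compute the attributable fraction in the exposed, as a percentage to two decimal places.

Reading the table with exposure as columns: a = 287 (BMI ≥ 30, case), b = 269 (BMI ≥ 30, non-case), c = 136 (BMI < 30, case), d = 1262.
Risk in exposed = 287/556 = 0.51619; risk in unexposed = 136/1398 = 0.09728.
RR = 0.51619/0.09728 = 5.30610
AR% = (RR − 1)/RR × 100 = (5.30610 − 1)/5.30610 × 100 = 81.1538%

81.15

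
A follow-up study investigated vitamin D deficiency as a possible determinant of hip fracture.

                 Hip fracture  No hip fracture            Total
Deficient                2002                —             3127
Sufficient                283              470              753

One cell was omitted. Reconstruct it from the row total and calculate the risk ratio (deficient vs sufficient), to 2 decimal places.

The missing cell is in the exposed row: 3127 − 2002 = 1125.
So a = 2002, b = 1125, c = 283, d = 470.
RR = [a/(a+b)] / [c/(c+d)] = (2002/3127) / (283/753) = 0.64023/0.37583 = 1.70351

1.70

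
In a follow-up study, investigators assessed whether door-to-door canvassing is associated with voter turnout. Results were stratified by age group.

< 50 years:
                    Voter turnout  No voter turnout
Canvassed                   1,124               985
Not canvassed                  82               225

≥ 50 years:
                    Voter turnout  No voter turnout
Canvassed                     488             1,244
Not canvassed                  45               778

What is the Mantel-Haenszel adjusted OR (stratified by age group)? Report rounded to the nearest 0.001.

4.577

OR_MH = Σ(aᵢdᵢ/nᵢ) / Σ(bᵢcᵢ/nᵢ), where nᵢ is the stratum total.
Stratum 1 (< 50 years): n = 2416; a·d/n = 1124·225/2416 = 104.6772; b·c/n = 985·82/2416 = 33.4313
Stratum 2 (≥ 50 years): n = 2555; a·d/n = 488·778/2555 = 148.5965; b·c/n = 1244·45/2555 = 21.9100
OR_MH = (104.6772 + 148.5965) / (33.4313 + 21.9100) = 253.2736 / 55.3413 = 4.57658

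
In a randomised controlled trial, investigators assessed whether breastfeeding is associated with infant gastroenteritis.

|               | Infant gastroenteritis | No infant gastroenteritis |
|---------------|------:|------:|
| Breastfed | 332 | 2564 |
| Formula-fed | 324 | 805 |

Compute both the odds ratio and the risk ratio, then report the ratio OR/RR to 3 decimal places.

Cells: a = 332, b = 2564, c = 324, d = 805.
OR = (332·805)/(2564·324) = 267260/830736 = 0.32171
Risk in exposed = 332/2896 = 0.11464; risk in unexposed = 324/1129 = 0.28698; RR = 0.39947
OR/RR = 0.32171 / 0.39947 = 0.80535
The outcome is not rare, so the OR lies further from 1 than the RR.

0.805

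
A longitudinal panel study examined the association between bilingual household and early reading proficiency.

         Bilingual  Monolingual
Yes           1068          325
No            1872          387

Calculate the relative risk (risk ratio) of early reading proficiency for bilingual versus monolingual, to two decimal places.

Reading the table with exposure as columns: a = 1068 (Bilingual, case), b = 1872 (Bilingual, non-case), c = 325 (Monolingual, case), d = 387.
Risk in exposed = 1068/2940 = 0.36327; risk in unexposed = 325/712 = 0.45646.
RR = 0.36327 / 0.45646 = 0.79583
The risk is 20% lower among the exposed than among the unexposed.

0.80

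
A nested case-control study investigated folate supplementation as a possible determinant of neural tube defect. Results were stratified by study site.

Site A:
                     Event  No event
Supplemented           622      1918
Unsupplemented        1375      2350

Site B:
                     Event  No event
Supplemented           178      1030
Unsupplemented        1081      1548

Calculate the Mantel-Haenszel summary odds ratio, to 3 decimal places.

OR_MH = Σ(aᵢdᵢ/nᵢ) / Σ(bᵢcᵢ/nᵢ), where nᵢ is the stratum total.
Stratum 1 (Site A): n = 6265; a·d/n = 622·2350/6265 = 233.3121; b·c/n = 1918·1375/6265 = 420.9497
Stratum 2 (Site B): n = 3837; a·d/n = 178·1548/3837 = 71.8124; b·c/n = 1030·1081/3837 = 290.1824
OR_MH = (233.3121 + 71.8124) / (420.9497 + 290.1824) = 305.1244 / 711.1322 = 0.42907

0.429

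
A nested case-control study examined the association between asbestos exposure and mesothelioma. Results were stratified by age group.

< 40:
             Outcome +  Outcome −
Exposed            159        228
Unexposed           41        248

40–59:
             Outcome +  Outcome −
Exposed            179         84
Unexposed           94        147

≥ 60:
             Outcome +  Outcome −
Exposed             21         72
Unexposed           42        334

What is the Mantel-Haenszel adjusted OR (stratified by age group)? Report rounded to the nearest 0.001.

3.492

OR_MH = Σ(aᵢdᵢ/nᵢ) / Σ(bᵢcᵢ/nᵢ), where nᵢ is the stratum total.
Stratum 1 (< 40): n = 676; a·d/n = 159·248/676 = 58.3314; b·c/n = 228·41/676 = 13.8284
Stratum 2 (40–59): n = 504; a·d/n = 179·147/504 = 52.2083; b·c/n = 84·94/504 = 15.6667
Stratum 3 (≥ 60): n = 469; a·d/n = 21·334/469 = 14.9552; b·c/n = 72·42/469 = 6.4478
OR_MH = (58.3314 + 52.2083 + 14.9552) / (13.8284 + 15.6667 + 6.4478) = 125.4949 / 35.9428 = 3.49151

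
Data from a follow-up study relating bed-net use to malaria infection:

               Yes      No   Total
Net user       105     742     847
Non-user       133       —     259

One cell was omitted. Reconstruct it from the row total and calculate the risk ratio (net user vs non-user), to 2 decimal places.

The missing cell is in the unexposed row: 259 − 133 = 126.
So a = 105, b = 742, c = 133, d = 126.
RR = [a/(a+b)] / [c/(c+d)] = (105/847) / (133/259) = 0.12397/0.51351 = 0.24141

0.24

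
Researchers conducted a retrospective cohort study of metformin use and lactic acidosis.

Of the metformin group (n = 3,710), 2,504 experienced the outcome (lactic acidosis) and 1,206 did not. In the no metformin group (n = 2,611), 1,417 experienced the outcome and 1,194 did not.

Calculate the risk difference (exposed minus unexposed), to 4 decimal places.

From the description: a = 2504, b = 1206, c = 1417, d = 1194.
Risk in exposed = 2504/3710 = 0.674933; risk in unexposed = 1417/2611 = 0.542704.
Risk difference = 0.674933 − 0.542704 = 0.132229

0.1322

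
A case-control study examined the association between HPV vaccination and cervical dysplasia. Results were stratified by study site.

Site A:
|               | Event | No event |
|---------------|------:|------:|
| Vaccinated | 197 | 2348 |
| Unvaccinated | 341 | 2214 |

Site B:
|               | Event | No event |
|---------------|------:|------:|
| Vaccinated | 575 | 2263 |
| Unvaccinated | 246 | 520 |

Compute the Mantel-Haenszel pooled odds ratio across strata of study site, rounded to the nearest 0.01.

OR_MH = Σ(aᵢdᵢ/nᵢ) / Σ(bᵢcᵢ/nᵢ), where nᵢ is the stratum total.
Stratum 1 (Site A): n = 5100; a·d/n = 197·2214/5100 = 85.5212; b·c/n = 2348·341/5100 = 156.9937
Stratum 2 (Site B): n = 3604; a·d/n = 575·520/3604 = 82.9634; b·c/n = 2263·246/3604 = 154.4667
OR_MH = (85.5212 + 82.9634) / (156.9937 + 154.4667) = 168.4846 / 311.4604 = 0.54095

0.54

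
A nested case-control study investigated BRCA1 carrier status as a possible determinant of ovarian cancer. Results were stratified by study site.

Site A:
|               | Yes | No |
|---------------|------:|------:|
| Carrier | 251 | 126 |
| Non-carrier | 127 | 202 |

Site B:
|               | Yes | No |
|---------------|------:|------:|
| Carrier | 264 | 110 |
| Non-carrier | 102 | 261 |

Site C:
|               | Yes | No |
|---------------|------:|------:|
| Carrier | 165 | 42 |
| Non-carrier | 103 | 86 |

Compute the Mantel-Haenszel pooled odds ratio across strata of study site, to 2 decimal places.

OR_MH = Σ(aᵢdᵢ/nᵢ) / Σ(bᵢcᵢ/nᵢ), where nᵢ is the stratum total.
Stratum 1 (Site A): n = 706; a·d/n = 251·202/706 = 71.8159; b·c/n = 126·127/706 = 22.6657
Stratum 2 (Site B): n = 737; a·d/n = 264·261/737 = 93.4925; b·c/n = 110·102/737 = 15.2239
Stratum 3 (Site C): n = 396; a·d/n = 165·86/396 = 35.8333; b·c/n = 42·103/396 = 10.9242
OR_MH = (71.8159 + 93.4925 + 35.8333) / (22.6657 + 15.2239 + 10.9242) = 201.1417 / 48.8138 = 4.12059

4.12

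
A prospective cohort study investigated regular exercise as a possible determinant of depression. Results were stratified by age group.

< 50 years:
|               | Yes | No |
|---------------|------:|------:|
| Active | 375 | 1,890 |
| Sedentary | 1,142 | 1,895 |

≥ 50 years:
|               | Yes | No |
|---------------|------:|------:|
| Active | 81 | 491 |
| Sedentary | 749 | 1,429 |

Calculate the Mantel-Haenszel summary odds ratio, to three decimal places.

0.326

OR_MH = Σ(aᵢdᵢ/nᵢ) / Σ(bᵢcᵢ/nᵢ), where nᵢ is the stratum total.
Stratum 1 (< 50 years): n = 5302; a·d/n = 375·1895/5302 = 134.0296; b·c/n = 1890·1142/5302 = 407.0879
Stratum 2 (≥ 50 years): n = 2750; a·d/n = 81·1429/2750 = 42.0905; b·c/n = 491·749/2750 = 133.7305
OR_MH = (134.0296 + 42.0905) / (407.0879 + 133.7305) = 176.1202 / 540.8184 = 0.32565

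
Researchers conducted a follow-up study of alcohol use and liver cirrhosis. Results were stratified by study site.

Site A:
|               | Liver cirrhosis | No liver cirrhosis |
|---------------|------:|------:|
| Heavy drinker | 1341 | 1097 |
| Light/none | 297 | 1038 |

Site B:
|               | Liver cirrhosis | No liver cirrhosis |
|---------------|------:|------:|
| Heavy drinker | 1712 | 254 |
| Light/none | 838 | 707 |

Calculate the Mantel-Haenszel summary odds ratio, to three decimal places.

4.856

OR_MH = Σ(aᵢdᵢ/nᵢ) / Σ(bᵢcᵢ/nᵢ), where nᵢ is the stratum total.
Stratum 1 (Site A): n = 3773; a·d/n = 1341·1038/3773 = 368.9261; b·c/n = 1097·297/3773 = 86.3528
Stratum 2 (Site B): n = 3511; a·d/n = 1712·707/3511 = 344.7405; b·c/n = 254·838/3511 = 60.6243
OR_MH = (368.9261 + 344.7405) / (86.3528 + 60.6243) = 713.6666 / 146.9771 = 4.85563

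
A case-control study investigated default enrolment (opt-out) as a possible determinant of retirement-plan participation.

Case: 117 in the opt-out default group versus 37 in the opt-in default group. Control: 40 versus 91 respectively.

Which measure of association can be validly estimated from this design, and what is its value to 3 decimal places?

From the description: a = 117, b = 40, c = 37, d = 91.
This is a case-control study: participants were sampled on outcome status, so risks in the source population cannot be estimated directly — relative risk is not valid here. The odds ratio is the appropriate measure.
OR = (a·d)/(b·c) = (117 × 91) / (40 × 37) = 10647 / 1480 = 7.19392

7.194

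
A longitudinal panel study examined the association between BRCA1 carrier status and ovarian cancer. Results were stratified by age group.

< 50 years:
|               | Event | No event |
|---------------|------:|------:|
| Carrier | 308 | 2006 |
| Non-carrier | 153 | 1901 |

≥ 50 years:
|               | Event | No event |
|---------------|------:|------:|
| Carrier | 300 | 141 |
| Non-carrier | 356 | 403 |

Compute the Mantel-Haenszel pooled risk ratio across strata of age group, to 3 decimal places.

RR_MH = Σ(aᵢ·n₀ᵢ/nᵢ) / Σ(cᵢ·n₁ᵢ/nᵢ), with n₁ᵢ = aᵢ+bᵢ (exposed), n₀ᵢ = cᵢ+dᵢ (unexposed), nᵢ = n₁ᵢ+n₀ᵢ.
Stratum 1 (< 50 years): n₁ = 2314, n₀ = 2054, n = 4368; a·n₀/n = 308·2054/4368 = 144.8333; c·n₁/n = 153·2314/4368 = 81.0536
Stratum 2 (≥ 50 years): n₁ = 441, n₀ = 759, n = 1200; a·n₀/n = 300·759/1200 = 189.7500; c·n₁/n = 356·441/1200 = 130.8300
RR_MH = (144.8333 + 189.7500) / (81.0536 + 130.8300) = 334.5833 / 211.8836 = 1.57909

1.579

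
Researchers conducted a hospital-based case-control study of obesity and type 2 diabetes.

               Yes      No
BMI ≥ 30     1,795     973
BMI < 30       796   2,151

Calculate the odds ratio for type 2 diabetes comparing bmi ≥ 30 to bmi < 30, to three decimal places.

Cells: a = 1795, b = 973, c = 796, d = 2151.
OR = (a·d)/(b·c) = (1795 × 2151) / (973 × 796) = 3861045 / 774508 = 4.98516
The odds of type 2 diabetes are about 4.99 times as high in the bmi ≥ 30 group.

4.985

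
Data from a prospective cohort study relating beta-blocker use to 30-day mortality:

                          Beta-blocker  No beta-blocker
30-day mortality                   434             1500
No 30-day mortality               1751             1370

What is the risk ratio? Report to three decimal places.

0.380

Reading the table with exposure as columns: a = 434 (Beta-blocker, case), b = 1751 (Beta-blocker, non-case), c = 1500 (No beta-blocker, case), d = 1370.
Risk in exposed = 434/2185 = 0.19863; risk in unexposed = 1500/2870 = 0.52265.
RR = 0.19863 / 0.52265 = 0.38004
The risk is 62% lower among the exposed than among the unexposed.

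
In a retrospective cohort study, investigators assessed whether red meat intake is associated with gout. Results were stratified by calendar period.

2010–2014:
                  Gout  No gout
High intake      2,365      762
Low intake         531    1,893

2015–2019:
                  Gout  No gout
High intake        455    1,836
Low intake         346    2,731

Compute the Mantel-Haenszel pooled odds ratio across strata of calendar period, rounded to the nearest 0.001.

OR_MH = Σ(aᵢdᵢ/nᵢ) / Σ(bᵢcᵢ/nᵢ), where nᵢ is the stratum total.
Stratum 1 (2010–2014): n = 5551; a·d/n = 2365·1893/5551 = 806.5114; b·c/n = 762·531/5551 = 72.8917
Stratum 2 (2015–2019): n = 5368; a·d/n = 455·2731/5368 = 231.4838; b·c/n = 1836·346/5368 = 118.3413
OR_MH = (806.5114 + 231.4838) / (72.8917 + 118.3413) = 1037.9952 / 191.2330 = 5.42791

5.428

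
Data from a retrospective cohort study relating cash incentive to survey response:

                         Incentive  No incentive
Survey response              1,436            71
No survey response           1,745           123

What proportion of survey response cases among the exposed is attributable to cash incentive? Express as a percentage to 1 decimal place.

Reading the table with exposure as columns: a = 1436 (Incentive, case), b = 1745 (Incentive, non-case), c = 71 (No incentive, case), d = 123.
Risk in exposed = 1436/3181 = 0.45143; risk in unexposed = 71/194 = 0.36598.
RR = 0.45143/0.36598 = 1.23349
AR% = (RR − 1)/RR × 100 = (1.23349 − 1)/1.23349 × 100 = 18.9289%

18.9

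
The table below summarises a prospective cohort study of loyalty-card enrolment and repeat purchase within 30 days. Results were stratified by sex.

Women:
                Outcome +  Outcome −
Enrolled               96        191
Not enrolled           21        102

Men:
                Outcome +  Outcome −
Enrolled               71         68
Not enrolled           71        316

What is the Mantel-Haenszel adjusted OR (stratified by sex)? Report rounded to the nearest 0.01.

3.51

OR_MH = Σ(aᵢdᵢ/nᵢ) / Σ(bᵢcᵢ/nᵢ), where nᵢ is the stratum total.
Stratum 1 (Women): n = 410; a·d/n = 96·102/410 = 23.8829; b·c/n = 191·21/410 = 9.7829
Stratum 2 (Men): n = 526; a·d/n = 71·316/526 = 42.6540; b·c/n = 68·71/526 = 9.1787
OR_MH = (23.8829 + 42.6540) / (9.7829 + 9.1787) = 66.5369 / 18.9616 = 3.50903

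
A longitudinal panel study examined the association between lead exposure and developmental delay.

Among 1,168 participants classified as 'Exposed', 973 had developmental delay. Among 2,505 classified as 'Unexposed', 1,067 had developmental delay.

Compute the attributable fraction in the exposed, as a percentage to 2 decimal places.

48.87

From the description: a = 973, b = 195, c = 1067, d = 1438.
Risk in exposed = 973/1168 = 0.83305; risk in unexposed = 1067/2505 = 0.42595.
RR = 0.83305/0.42595 = 1.95575
AR% = (RR − 1)/RR × 100 = (1.95575 − 1)/1.95575 × 100 = 48.8687%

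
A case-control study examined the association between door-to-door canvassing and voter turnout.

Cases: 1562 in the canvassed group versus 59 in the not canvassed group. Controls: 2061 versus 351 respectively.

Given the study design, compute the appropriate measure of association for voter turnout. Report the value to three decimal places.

From the description: a = 1562, b = 2061, c = 59, d = 351.
This is a case-control study: participants were sampled on outcome status, so risks in the source population cannot be estimated directly — relative risk is not valid here. The odds ratio is the appropriate measure.
OR = (a·d)/(b·c) = (1562 × 351) / (2061 × 59) = 548262 / 121599 = 4.50877

4.509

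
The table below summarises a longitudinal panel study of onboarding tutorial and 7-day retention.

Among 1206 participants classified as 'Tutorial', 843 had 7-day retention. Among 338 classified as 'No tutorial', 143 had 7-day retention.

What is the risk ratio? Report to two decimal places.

1.65

From the description: a = 843, b = 363, c = 143, d = 195.
Risk in exposed = 843/1206 = 0.69900; risk in unexposed = 143/338 = 0.42308.
RR = 0.69900 / 0.42308 = 1.65219
The risk among the exposed is 1.65 times that among the unexposed.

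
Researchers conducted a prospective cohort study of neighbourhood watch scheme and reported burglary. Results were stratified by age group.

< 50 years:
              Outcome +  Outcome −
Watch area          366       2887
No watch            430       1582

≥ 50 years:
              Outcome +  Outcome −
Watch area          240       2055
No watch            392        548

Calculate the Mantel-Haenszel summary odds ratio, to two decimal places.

0.31

OR_MH = Σ(aᵢdᵢ/nᵢ) / Σ(bᵢcᵢ/nᵢ), where nᵢ is the stratum total.
Stratum 1 (< 50 years): n = 5265; a·d/n = 366·1582/5265 = 109.9738; b·c/n = 2887·430/5265 = 235.7854
Stratum 2 (≥ 50 years): n = 3235; a·d/n = 240·548/3235 = 40.6553; b·c/n = 2055·392/3235 = 249.0139
OR_MH = (109.9738 + 40.6553) / (235.7854 + 249.0139) = 150.6291 / 484.7993 = 0.31070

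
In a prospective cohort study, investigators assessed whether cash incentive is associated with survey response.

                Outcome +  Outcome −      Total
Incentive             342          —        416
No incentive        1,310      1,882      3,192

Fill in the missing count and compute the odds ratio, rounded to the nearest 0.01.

The missing cell is in the exposed row: 416 − 342 = 74.
So a = 342, b = 74, c = 1310, d = 1882.
OR = (a·d)/(b·c) = (342 × 1882) / (74 × 1310) = 643644 / 96940 = 6.63961

6.64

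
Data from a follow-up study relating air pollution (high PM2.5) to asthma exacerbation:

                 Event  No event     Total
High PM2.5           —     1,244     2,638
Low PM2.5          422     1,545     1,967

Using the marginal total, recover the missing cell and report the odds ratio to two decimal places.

The missing cell is in the exposed row: 2638 − 1244 = 1394.
So a = 1394, b = 1244, c = 422, d = 1545.
OR = (a·d)/(b·c) = (1394 × 1545) / (1244 × 422) = 2153730 / 524968 = 4.10259

4.10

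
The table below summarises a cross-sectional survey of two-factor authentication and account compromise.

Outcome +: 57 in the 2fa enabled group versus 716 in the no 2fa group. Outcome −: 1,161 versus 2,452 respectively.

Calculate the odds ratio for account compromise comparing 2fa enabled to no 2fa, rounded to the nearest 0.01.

0.17

From the description: a = 57, b = 1161, c = 716, d = 2452.
OR = (a·d)/(b·c) = (57 × 2452) / (1161 × 716) = 139764 / 831276 = 0.16813
Exposure is associated with lower odds of account compromise (OR = 0.17 < 1).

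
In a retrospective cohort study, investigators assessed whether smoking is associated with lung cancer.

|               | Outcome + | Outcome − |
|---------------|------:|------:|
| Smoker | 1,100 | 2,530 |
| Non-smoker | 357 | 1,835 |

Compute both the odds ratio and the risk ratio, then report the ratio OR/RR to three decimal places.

Cells: a = 1100, b = 2530, c = 357, d = 1835.
OR = (1100·1835)/(2530·357) = 2018500/903210 = 2.23481
Risk in exposed = 1100/3630 = 0.30303; risk in unexposed = 357/2192 = 0.16286; RR = 1.86062
OR/RR = 2.23481 / 1.86062 = 1.20111
The outcome is not rare, so the OR lies further from 1 than the RR.

1.201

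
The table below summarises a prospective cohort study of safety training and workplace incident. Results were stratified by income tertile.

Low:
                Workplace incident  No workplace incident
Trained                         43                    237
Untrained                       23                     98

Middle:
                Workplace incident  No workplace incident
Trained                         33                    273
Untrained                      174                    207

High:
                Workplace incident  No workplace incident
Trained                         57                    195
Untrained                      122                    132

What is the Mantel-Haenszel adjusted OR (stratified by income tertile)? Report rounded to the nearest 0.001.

0.272

OR_MH = Σ(aᵢdᵢ/nᵢ) / Σ(bᵢcᵢ/nᵢ), where nᵢ is the stratum total.
Stratum 1 (Low): n = 401; a·d/n = 43·98/401 = 10.5087; b·c/n = 237·23/401 = 13.5935
Stratum 2 (Middle): n = 687; a·d/n = 33·207/687 = 9.9432; b·c/n = 273·174/687 = 69.1441
Stratum 3 (High): n = 506; a·d/n = 57·132/506 = 14.8696; b·c/n = 195·122/506 = 47.0158
OR_MH = (10.5087 + 9.9432 + 14.8696) / (13.5935 + 69.1441 + 47.0158) = 35.3215 / 129.7534 = 0.27222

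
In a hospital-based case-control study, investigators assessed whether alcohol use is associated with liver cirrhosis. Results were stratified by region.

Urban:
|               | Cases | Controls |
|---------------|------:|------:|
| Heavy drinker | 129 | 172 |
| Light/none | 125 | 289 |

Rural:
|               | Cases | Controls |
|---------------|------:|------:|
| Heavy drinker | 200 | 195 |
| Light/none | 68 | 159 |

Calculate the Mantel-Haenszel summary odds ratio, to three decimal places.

2.010

OR_MH = Σ(aᵢdᵢ/nᵢ) / Σ(bᵢcᵢ/nᵢ), where nᵢ is the stratum total.
Stratum 1 (Urban): n = 715; a·d/n = 129·289/715 = 52.1413; b·c/n = 172·125/715 = 30.0699
Stratum 2 (Rural): n = 622; a·d/n = 200·159/622 = 51.1254; b·c/n = 195·68/622 = 21.3183
OR_MH = (52.1413 + 51.1254) / (30.0699 + 21.3183) = 103.2667 / 51.3883 = 2.00954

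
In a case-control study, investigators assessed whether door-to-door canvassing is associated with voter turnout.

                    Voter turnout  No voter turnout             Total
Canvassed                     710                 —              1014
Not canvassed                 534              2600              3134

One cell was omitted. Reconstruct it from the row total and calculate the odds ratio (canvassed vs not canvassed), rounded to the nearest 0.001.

11.371

The missing cell is in the exposed row: 1014 − 710 = 304.
So a = 710, b = 304, c = 534, d = 2600.
OR = (a·d)/(b·c) = (710 × 2600) / (304 × 534) = 1846000 / 162336 = 11.37148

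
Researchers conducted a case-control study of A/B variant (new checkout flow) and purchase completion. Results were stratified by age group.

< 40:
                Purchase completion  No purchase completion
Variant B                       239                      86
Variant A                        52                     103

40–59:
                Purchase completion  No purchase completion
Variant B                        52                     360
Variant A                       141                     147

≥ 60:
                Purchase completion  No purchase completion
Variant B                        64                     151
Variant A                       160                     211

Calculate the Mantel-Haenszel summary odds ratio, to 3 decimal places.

0.693

OR_MH = Σ(aᵢdᵢ/nᵢ) / Σ(bᵢcᵢ/nᵢ), where nᵢ is the stratum total.
Stratum 1 (< 40): n = 480; a·d/n = 239·103/480 = 51.2854; b·c/n = 86·52/480 = 9.3167
Stratum 2 (40–59): n = 700; a·d/n = 52·147/700 = 10.9200; b·c/n = 360·141/700 = 72.5143
Stratum 3 (≥ 60): n = 586; a·d/n = 64·211/586 = 23.0444; b·c/n = 151·160/586 = 41.2287
OR_MH = (51.2854 + 10.9200 + 23.0444) / (9.3167 + 72.5143 + 41.2287) = 85.2498 / 123.0596 = 0.69275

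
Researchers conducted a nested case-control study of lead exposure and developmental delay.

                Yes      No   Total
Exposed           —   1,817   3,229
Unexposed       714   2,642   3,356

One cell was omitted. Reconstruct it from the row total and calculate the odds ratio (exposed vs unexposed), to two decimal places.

The missing cell is in the exposed row: 3229 − 1817 = 1412.
So a = 1412, b = 1817, c = 714, d = 2642.
OR = (a·d)/(b·c) = (1412 × 2642) / (1817 × 714) = 3730504 / 1297338 = 2.87551

2.88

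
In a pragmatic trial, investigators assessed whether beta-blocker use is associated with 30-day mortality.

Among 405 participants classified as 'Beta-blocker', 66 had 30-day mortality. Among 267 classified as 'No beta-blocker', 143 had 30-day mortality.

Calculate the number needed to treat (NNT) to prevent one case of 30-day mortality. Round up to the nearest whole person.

Risk in treated group = 66/405 = 0.16296; risk in control = 143/267 = 0.53558.
Absolute risk reduction = 0.53558 − 0.16296 = 0.37262
NNT = 1 / ARR = 1 / 0.37262 = 2.684 → round up → 3

3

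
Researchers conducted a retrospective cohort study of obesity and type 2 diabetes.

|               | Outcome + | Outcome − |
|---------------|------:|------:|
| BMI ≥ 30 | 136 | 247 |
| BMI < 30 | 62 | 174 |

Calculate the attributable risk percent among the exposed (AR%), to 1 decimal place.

Cells: a = 136, b = 247, c = 62, d = 174.
Risk in exposed = 136/383 = 0.35509; risk in unexposed = 62/236 = 0.26271.
RR = 0.35509/0.26271 = 1.35164
AR% = (RR − 1)/RR × 100 = (1.35164 − 1)/1.35164 × 100 = 26.0157%

26.0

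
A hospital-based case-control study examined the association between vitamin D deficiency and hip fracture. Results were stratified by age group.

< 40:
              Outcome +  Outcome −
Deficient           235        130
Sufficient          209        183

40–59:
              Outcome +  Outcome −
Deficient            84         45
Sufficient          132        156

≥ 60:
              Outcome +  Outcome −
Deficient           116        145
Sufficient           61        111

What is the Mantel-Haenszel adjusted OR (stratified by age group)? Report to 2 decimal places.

1.67

OR_MH = Σ(aᵢdᵢ/nᵢ) / Σ(bᵢcᵢ/nᵢ), where nᵢ is the stratum total.
Stratum 1 (< 40): n = 757; a·d/n = 235·183/757 = 56.8098; b·c/n = 130·209/757 = 35.8917
Stratum 2 (40–59): n = 417; a·d/n = 84·156/417 = 31.4245; b·c/n = 45·132/417 = 14.2446
Stratum 3 (≥ 60): n = 433; a·d/n = 116·111/433 = 29.7367; b·c/n = 145·61/433 = 20.4273
OR_MH = (56.8098 + 31.4245 + 29.7367) / (35.8917 + 14.2446 + 20.4273) = 117.9710 / 70.5635 = 1.67184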